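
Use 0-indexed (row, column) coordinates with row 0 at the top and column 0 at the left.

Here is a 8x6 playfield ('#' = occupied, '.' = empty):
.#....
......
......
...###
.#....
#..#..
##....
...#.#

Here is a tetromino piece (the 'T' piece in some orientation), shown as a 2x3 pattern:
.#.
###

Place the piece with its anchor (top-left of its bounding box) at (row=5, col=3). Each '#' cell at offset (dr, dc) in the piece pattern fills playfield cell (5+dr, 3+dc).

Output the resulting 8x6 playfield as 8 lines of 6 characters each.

Answer: .#....
......
......
...###
.#....
#..##.
##.###
...#.#

Derivation:
Fill (5+0,3+1) = (5,4)
Fill (5+1,3+0) = (6,3)
Fill (5+1,3+1) = (6,4)
Fill (5+1,3+2) = (6,5)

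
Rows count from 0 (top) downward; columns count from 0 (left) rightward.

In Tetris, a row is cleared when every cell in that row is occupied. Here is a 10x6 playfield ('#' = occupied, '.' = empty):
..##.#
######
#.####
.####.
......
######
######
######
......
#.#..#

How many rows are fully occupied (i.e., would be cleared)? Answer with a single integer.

Answer: 4

Derivation:
Check each row:
  row 0: 3 empty cells -> not full
  row 1: 0 empty cells -> FULL (clear)
  row 2: 1 empty cell -> not full
  row 3: 2 empty cells -> not full
  row 4: 6 empty cells -> not full
  row 5: 0 empty cells -> FULL (clear)
  row 6: 0 empty cells -> FULL (clear)
  row 7: 0 empty cells -> FULL (clear)
  row 8: 6 empty cells -> not full
  row 9: 3 empty cells -> not full
Total rows cleared: 4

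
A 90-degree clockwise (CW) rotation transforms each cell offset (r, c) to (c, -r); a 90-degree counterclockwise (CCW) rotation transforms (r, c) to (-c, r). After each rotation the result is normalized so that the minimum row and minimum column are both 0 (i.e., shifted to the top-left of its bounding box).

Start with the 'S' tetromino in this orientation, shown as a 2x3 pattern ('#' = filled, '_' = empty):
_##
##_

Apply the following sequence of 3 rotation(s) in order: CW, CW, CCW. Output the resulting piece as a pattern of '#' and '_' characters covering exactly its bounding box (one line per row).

Answer: #_
##
_#

Derivation:
Start:
_##
##_
After rotation 1 (CW):
#_
##
_#
After rotation 2 (CW):
_##
##_
After rotation 3 (CCW):
#_
##
_#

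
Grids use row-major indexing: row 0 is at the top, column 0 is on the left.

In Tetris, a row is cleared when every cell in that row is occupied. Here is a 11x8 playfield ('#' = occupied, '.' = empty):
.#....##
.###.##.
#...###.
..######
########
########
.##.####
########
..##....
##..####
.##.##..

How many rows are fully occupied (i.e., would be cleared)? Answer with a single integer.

Check each row:
  row 0: 5 empty cells -> not full
  row 1: 3 empty cells -> not full
  row 2: 4 empty cells -> not full
  row 3: 2 empty cells -> not full
  row 4: 0 empty cells -> FULL (clear)
  row 5: 0 empty cells -> FULL (clear)
  row 6: 2 empty cells -> not full
  row 7: 0 empty cells -> FULL (clear)
  row 8: 6 empty cells -> not full
  row 9: 2 empty cells -> not full
  row 10: 4 empty cells -> not full
Total rows cleared: 3

Answer: 3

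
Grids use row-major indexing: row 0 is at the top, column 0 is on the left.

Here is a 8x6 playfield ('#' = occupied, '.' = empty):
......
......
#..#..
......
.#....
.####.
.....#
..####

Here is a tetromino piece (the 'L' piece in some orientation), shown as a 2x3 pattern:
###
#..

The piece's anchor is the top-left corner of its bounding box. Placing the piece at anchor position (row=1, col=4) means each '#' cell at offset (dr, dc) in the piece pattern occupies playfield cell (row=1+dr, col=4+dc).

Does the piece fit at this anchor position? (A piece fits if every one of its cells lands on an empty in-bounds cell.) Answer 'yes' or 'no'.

Check each piece cell at anchor (1, 4):
  offset (0,0) -> (1,4): empty -> OK
  offset (0,1) -> (1,5): empty -> OK
  offset (0,2) -> (1,6): out of bounds -> FAIL
  offset (1,0) -> (2,4): empty -> OK
All cells valid: no

Answer: no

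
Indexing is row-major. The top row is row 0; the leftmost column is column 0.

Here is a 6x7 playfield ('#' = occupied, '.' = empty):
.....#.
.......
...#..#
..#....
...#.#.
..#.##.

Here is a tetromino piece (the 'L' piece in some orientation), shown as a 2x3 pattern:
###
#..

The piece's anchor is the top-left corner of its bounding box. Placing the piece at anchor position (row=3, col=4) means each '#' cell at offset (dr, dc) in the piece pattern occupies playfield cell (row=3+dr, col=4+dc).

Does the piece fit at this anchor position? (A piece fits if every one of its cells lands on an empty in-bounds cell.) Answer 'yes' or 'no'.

Check each piece cell at anchor (3, 4):
  offset (0,0) -> (3,4): empty -> OK
  offset (0,1) -> (3,5): empty -> OK
  offset (0,2) -> (3,6): empty -> OK
  offset (1,0) -> (4,4): empty -> OK
All cells valid: yes

Answer: yes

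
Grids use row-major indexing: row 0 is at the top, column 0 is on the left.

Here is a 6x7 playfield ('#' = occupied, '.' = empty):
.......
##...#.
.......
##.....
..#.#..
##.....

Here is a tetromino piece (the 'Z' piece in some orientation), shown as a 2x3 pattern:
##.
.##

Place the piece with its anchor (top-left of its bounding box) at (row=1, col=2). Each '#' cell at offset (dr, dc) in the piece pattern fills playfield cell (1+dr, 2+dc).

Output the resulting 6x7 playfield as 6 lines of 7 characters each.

Answer: .......
####.#.
...##..
##.....
..#.#..
##.....

Derivation:
Fill (1+0,2+0) = (1,2)
Fill (1+0,2+1) = (1,3)
Fill (1+1,2+1) = (2,3)
Fill (1+1,2+2) = (2,4)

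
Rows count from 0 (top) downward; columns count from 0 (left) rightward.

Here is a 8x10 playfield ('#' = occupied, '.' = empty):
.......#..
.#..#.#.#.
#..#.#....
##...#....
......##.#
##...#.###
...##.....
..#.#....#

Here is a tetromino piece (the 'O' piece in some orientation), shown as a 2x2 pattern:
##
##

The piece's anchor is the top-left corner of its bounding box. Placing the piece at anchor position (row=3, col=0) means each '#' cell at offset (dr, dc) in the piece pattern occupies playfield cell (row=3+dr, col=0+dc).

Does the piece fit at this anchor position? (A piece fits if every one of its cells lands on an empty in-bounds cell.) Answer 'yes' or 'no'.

Check each piece cell at anchor (3, 0):
  offset (0,0) -> (3,0): occupied ('#') -> FAIL
  offset (0,1) -> (3,1): occupied ('#') -> FAIL
  offset (1,0) -> (4,0): empty -> OK
  offset (1,1) -> (4,1): empty -> OK
All cells valid: no

Answer: no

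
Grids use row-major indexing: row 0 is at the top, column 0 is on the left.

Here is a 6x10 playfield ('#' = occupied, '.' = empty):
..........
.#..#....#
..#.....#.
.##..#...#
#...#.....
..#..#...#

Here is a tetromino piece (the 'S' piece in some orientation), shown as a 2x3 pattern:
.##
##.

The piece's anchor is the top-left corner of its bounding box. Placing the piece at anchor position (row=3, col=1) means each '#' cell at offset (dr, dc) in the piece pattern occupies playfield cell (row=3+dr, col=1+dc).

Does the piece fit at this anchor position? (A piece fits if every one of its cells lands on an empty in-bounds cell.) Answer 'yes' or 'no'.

Answer: no

Derivation:
Check each piece cell at anchor (3, 1):
  offset (0,1) -> (3,2): occupied ('#') -> FAIL
  offset (0,2) -> (3,3): empty -> OK
  offset (1,0) -> (4,1): empty -> OK
  offset (1,1) -> (4,2): empty -> OK
All cells valid: no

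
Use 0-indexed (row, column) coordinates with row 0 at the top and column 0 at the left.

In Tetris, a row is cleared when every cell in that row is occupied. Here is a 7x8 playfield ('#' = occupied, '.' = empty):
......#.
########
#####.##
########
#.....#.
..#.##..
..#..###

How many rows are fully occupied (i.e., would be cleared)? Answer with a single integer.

Answer: 2

Derivation:
Check each row:
  row 0: 7 empty cells -> not full
  row 1: 0 empty cells -> FULL (clear)
  row 2: 1 empty cell -> not full
  row 3: 0 empty cells -> FULL (clear)
  row 4: 6 empty cells -> not full
  row 5: 5 empty cells -> not full
  row 6: 4 empty cells -> not full
Total rows cleared: 2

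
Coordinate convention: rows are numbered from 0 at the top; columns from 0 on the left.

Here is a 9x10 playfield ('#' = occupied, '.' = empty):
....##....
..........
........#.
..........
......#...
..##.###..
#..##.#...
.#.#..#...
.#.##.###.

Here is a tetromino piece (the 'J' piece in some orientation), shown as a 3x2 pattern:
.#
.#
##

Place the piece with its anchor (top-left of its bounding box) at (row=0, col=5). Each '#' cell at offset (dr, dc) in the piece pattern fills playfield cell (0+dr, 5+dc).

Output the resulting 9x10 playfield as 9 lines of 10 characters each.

Fill (0+0,5+1) = (0,6)
Fill (0+1,5+1) = (1,6)
Fill (0+2,5+0) = (2,5)
Fill (0+2,5+1) = (2,6)

Answer: ....###...
......#...
.....##.#.
..........
......#...
..##.###..
#..##.#...
.#.#..#...
.#.##.###.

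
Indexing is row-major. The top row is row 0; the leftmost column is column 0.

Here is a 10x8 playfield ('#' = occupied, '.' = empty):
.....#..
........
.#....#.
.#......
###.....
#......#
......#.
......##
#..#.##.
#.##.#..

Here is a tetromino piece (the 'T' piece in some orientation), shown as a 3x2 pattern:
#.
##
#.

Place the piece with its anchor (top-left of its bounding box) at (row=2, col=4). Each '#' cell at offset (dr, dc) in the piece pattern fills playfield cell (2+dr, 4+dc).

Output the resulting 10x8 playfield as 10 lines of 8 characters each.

Answer: .....#..
........
.#..#.#.
.#..##..
###.#...
#......#
......#.
......##
#..#.##.
#.##.#..

Derivation:
Fill (2+0,4+0) = (2,4)
Fill (2+1,4+0) = (3,4)
Fill (2+1,4+1) = (3,5)
Fill (2+2,4+0) = (4,4)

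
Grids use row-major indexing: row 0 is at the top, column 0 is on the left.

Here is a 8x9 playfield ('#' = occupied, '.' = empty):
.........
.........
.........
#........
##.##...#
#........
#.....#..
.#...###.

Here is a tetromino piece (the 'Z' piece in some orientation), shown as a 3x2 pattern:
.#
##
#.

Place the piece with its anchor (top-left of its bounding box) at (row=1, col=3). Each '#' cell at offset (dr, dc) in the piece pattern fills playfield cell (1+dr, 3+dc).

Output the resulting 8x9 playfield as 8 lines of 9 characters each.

Answer: .........
....#....
...##....
#..#.....
##.##...#
#........
#.....#..
.#...###.

Derivation:
Fill (1+0,3+1) = (1,4)
Fill (1+1,3+0) = (2,3)
Fill (1+1,3+1) = (2,4)
Fill (1+2,3+0) = (3,3)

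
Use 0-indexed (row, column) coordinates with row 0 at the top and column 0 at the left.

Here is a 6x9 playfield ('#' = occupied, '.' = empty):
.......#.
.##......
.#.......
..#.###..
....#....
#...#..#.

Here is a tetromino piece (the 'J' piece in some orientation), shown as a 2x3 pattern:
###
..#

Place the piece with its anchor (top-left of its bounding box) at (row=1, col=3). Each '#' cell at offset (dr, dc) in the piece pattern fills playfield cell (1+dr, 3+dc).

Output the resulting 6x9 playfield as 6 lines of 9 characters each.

Fill (1+0,3+0) = (1,3)
Fill (1+0,3+1) = (1,4)
Fill (1+0,3+2) = (1,5)
Fill (1+1,3+2) = (2,5)

Answer: .......#.
.#####...
.#...#...
..#.###..
....#....
#...#..#.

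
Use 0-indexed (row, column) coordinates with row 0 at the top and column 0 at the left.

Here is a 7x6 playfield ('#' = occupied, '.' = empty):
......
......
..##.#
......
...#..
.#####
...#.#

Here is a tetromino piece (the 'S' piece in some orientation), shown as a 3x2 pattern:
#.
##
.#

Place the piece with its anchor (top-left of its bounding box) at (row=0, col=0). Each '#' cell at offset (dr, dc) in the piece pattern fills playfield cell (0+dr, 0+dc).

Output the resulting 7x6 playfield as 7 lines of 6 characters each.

Fill (0+0,0+0) = (0,0)
Fill (0+1,0+0) = (1,0)
Fill (0+1,0+1) = (1,1)
Fill (0+2,0+1) = (2,1)

Answer: #.....
##....
.###.#
......
...#..
.#####
...#.#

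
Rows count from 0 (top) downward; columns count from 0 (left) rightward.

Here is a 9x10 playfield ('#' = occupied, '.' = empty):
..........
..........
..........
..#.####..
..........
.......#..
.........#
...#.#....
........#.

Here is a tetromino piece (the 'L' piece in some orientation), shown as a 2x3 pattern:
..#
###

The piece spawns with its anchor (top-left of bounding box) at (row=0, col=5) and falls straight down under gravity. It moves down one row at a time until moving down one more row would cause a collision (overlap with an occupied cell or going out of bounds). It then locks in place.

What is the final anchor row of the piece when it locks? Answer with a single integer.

Answer: 1

Derivation:
Spawn at (row=0, col=5). Try each row:
  row 0: fits
  row 1: fits
  row 2: blocked -> lock at row 1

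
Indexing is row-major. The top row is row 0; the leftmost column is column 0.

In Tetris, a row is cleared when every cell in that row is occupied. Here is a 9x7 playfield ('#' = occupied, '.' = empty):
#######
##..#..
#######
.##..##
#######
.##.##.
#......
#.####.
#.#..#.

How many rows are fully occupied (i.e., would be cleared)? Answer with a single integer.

Answer: 3

Derivation:
Check each row:
  row 0: 0 empty cells -> FULL (clear)
  row 1: 4 empty cells -> not full
  row 2: 0 empty cells -> FULL (clear)
  row 3: 3 empty cells -> not full
  row 4: 0 empty cells -> FULL (clear)
  row 5: 3 empty cells -> not full
  row 6: 6 empty cells -> not full
  row 7: 2 empty cells -> not full
  row 8: 4 empty cells -> not full
Total rows cleared: 3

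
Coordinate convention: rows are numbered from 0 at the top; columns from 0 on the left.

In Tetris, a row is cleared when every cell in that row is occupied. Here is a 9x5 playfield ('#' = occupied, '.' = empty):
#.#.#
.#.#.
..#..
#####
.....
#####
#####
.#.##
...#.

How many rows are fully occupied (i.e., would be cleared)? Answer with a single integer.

Check each row:
  row 0: 2 empty cells -> not full
  row 1: 3 empty cells -> not full
  row 2: 4 empty cells -> not full
  row 3: 0 empty cells -> FULL (clear)
  row 4: 5 empty cells -> not full
  row 5: 0 empty cells -> FULL (clear)
  row 6: 0 empty cells -> FULL (clear)
  row 7: 2 empty cells -> not full
  row 8: 4 empty cells -> not full
Total rows cleared: 3

Answer: 3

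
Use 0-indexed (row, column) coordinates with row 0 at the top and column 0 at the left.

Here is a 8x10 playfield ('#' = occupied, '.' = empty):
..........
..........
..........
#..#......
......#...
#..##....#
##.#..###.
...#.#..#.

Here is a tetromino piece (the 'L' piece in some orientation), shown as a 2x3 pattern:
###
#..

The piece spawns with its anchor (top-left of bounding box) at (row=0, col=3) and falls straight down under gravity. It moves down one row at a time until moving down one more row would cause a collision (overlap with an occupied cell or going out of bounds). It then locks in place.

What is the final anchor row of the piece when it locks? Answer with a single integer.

Spawn at (row=0, col=3). Try each row:
  row 0: fits
  row 1: fits
  row 2: blocked -> lock at row 1

Answer: 1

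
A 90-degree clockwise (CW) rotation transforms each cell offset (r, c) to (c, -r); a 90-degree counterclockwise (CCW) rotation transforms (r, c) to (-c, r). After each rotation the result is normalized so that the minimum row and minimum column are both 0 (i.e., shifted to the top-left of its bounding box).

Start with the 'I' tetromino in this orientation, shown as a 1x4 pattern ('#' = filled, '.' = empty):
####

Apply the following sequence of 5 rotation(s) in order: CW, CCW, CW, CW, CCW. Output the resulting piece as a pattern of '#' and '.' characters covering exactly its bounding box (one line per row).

Answer: #
#
#
#

Derivation:
Start:
####
After rotation 1 (CW):
#
#
#
#
After rotation 2 (CCW):
####
After rotation 3 (CW):
#
#
#
#
After rotation 4 (CW):
####
After rotation 5 (CCW):
#
#
#
#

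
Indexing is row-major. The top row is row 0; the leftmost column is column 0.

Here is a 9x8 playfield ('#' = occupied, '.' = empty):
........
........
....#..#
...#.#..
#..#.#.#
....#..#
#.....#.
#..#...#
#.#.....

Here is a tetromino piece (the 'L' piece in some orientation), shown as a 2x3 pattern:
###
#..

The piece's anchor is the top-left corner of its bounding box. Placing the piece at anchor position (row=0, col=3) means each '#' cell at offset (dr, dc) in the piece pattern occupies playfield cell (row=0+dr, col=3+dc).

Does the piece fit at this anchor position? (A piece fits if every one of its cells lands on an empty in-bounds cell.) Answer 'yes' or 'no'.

Answer: yes

Derivation:
Check each piece cell at anchor (0, 3):
  offset (0,0) -> (0,3): empty -> OK
  offset (0,1) -> (0,4): empty -> OK
  offset (0,2) -> (0,5): empty -> OK
  offset (1,0) -> (1,3): empty -> OK
All cells valid: yes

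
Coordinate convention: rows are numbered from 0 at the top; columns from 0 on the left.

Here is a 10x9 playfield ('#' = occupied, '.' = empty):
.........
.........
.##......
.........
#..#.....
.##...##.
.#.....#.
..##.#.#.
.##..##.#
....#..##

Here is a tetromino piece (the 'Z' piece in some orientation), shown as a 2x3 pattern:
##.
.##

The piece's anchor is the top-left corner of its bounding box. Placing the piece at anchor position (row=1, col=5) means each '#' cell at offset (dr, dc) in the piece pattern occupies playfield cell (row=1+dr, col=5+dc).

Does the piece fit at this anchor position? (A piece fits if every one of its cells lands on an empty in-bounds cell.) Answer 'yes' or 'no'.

Answer: yes

Derivation:
Check each piece cell at anchor (1, 5):
  offset (0,0) -> (1,5): empty -> OK
  offset (0,1) -> (1,6): empty -> OK
  offset (1,1) -> (2,6): empty -> OK
  offset (1,2) -> (2,7): empty -> OK
All cells valid: yes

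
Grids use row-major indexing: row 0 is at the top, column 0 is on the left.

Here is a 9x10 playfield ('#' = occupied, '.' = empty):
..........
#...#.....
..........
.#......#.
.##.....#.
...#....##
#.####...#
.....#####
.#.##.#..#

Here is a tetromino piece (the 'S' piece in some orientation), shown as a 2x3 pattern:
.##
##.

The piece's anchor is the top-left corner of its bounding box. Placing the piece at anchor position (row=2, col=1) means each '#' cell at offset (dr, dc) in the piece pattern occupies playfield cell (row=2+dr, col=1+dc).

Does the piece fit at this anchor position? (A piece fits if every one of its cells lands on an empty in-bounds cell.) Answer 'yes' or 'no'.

Check each piece cell at anchor (2, 1):
  offset (0,1) -> (2,2): empty -> OK
  offset (0,2) -> (2,3): empty -> OK
  offset (1,0) -> (3,1): occupied ('#') -> FAIL
  offset (1,1) -> (3,2): empty -> OK
All cells valid: no

Answer: no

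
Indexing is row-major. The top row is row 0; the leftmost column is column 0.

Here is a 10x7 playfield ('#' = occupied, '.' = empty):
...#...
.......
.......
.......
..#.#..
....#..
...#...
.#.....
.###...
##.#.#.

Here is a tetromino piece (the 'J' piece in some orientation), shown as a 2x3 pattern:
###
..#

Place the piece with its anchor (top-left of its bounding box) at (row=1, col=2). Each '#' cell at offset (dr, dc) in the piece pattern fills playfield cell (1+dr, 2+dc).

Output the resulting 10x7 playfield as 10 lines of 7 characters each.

Answer: ...#...
..###..
....#..
.......
..#.#..
....#..
...#...
.#.....
.###...
##.#.#.

Derivation:
Fill (1+0,2+0) = (1,2)
Fill (1+0,2+1) = (1,3)
Fill (1+0,2+2) = (1,4)
Fill (1+1,2+2) = (2,4)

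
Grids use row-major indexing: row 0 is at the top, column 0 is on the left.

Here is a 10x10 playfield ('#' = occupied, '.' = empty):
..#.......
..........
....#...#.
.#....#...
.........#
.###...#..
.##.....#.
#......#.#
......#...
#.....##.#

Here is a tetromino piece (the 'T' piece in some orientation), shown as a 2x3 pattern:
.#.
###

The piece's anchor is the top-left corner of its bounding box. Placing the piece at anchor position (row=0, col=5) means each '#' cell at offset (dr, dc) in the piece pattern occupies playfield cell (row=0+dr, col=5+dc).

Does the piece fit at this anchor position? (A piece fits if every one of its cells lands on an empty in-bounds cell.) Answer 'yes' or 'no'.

Answer: yes

Derivation:
Check each piece cell at anchor (0, 5):
  offset (0,1) -> (0,6): empty -> OK
  offset (1,0) -> (1,5): empty -> OK
  offset (1,1) -> (1,6): empty -> OK
  offset (1,2) -> (1,7): empty -> OK
All cells valid: yes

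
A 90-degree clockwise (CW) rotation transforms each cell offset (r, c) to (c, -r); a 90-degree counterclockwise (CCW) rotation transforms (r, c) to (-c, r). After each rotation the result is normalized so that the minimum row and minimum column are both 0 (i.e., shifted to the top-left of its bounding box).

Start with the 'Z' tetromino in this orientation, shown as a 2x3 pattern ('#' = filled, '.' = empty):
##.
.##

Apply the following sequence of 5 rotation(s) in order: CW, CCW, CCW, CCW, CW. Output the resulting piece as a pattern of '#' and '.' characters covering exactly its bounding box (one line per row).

Start:
##.
.##
After rotation 1 (CW):
.#
##
#.
After rotation 2 (CCW):
##.
.##
After rotation 3 (CCW):
.#
##
#.
After rotation 4 (CCW):
##.
.##
After rotation 5 (CW):
.#
##
#.

Answer: .#
##
#.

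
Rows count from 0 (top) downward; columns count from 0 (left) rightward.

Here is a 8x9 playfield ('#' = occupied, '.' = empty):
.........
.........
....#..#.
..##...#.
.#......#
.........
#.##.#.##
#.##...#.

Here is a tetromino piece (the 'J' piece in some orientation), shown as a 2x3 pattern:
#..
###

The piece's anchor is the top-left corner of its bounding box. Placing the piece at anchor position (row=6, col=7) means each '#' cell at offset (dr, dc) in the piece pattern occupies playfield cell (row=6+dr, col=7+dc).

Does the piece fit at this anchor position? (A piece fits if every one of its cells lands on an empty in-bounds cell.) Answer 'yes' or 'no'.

Answer: no

Derivation:
Check each piece cell at anchor (6, 7):
  offset (0,0) -> (6,7): occupied ('#') -> FAIL
  offset (1,0) -> (7,7): occupied ('#') -> FAIL
  offset (1,1) -> (7,8): empty -> OK
  offset (1,2) -> (7,9): out of bounds -> FAIL
All cells valid: no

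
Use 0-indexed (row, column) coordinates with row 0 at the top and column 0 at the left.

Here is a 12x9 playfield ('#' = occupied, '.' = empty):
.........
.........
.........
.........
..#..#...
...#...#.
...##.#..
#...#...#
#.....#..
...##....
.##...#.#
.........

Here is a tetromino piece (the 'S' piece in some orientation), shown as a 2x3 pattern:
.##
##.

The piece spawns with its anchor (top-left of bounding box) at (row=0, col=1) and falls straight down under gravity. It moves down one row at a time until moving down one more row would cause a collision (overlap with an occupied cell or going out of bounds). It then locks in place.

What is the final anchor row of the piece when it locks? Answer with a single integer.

Spawn at (row=0, col=1). Try each row:
  row 0: fits
  row 1: fits
  row 2: fits
  row 3: blocked -> lock at row 2

Answer: 2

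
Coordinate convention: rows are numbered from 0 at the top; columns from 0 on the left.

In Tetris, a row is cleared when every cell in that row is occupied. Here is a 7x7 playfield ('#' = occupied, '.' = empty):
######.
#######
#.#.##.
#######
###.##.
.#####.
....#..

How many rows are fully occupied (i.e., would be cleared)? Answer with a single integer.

Answer: 2

Derivation:
Check each row:
  row 0: 1 empty cell -> not full
  row 1: 0 empty cells -> FULL (clear)
  row 2: 3 empty cells -> not full
  row 3: 0 empty cells -> FULL (clear)
  row 4: 2 empty cells -> not full
  row 5: 2 empty cells -> not full
  row 6: 6 empty cells -> not full
Total rows cleared: 2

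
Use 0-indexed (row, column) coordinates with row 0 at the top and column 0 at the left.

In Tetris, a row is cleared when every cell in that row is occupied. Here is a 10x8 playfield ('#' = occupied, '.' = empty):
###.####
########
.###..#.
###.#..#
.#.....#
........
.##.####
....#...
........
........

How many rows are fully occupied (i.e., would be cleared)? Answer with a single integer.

Check each row:
  row 0: 1 empty cell -> not full
  row 1: 0 empty cells -> FULL (clear)
  row 2: 4 empty cells -> not full
  row 3: 3 empty cells -> not full
  row 4: 6 empty cells -> not full
  row 5: 8 empty cells -> not full
  row 6: 2 empty cells -> not full
  row 7: 7 empty cells -> not full
  row 8: 8 empty cells -> not full
  row 9: 8 empty cells -> not full
Total rows cleared: 1

Answer: 1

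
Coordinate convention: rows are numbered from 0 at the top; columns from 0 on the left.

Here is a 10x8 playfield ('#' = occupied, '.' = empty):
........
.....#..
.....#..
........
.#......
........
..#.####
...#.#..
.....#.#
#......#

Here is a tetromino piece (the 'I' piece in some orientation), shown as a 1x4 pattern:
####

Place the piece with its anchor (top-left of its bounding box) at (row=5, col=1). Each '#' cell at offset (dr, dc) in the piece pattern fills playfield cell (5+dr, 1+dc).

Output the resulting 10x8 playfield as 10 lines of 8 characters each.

Fill (5+0,1+0) = (5,1)
Fill (5+0,1+1) = (5,2)
Fill (5+0,1+2) = (5,3)
Fill (5+0,1+3) = (5,4)

Answer: ........
.....#..
.....#..
........
.#......
.####...
..#.####
...#.#..
.....#.#
#......#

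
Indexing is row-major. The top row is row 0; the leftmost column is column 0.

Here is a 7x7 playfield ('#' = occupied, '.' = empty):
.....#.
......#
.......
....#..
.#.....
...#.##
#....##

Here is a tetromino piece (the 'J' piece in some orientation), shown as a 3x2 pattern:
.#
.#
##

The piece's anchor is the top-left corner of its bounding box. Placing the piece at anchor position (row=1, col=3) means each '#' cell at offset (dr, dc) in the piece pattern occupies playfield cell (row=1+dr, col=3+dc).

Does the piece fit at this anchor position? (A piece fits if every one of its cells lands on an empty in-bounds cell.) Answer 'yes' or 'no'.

Check each piece cell at anchor (1, 3):
  offset (0,1) -> (1,4): empty -> OK
  offset (1,1) -> (2,4): empty -> OK
  offset (2,0) -> (3,3): empty -> OK
  offset (2,1) -> (3,4): occupied ('#') -> FAIL
All cells valid: no

Answer: no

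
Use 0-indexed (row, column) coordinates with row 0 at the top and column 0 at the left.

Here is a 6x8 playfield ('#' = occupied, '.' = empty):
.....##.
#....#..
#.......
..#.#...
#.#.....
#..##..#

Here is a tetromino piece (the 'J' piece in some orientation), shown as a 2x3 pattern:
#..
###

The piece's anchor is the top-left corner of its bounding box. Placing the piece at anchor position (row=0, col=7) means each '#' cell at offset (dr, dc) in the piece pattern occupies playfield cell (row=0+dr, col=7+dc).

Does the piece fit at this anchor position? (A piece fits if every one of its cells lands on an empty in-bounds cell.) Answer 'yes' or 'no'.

Check each piece cell at anchor (0, 7):
  offset (0,0) -> (0,7): empty -> OK
  offset (1,0) -> (1,7): empty -> OK
  offset (1,1) -> (1,8): out of bounds -> FAIL
  offset (1,2) -> (1,9): out of bounds -> FAIL
All cells valid: no

Answer: no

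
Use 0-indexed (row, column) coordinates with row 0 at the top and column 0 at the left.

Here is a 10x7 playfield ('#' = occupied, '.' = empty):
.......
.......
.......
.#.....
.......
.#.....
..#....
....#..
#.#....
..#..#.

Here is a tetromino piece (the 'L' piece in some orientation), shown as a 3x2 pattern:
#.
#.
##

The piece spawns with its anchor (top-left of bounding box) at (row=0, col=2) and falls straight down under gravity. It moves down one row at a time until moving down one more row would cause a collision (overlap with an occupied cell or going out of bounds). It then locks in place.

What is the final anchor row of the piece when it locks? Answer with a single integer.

Spawn at (row=0, col=2). Try each row:
  row 0: fits
  row 1: fits
  row 2: fits
  row 3: fits
  row 4: blocked -> lock at row 3

Answer: 3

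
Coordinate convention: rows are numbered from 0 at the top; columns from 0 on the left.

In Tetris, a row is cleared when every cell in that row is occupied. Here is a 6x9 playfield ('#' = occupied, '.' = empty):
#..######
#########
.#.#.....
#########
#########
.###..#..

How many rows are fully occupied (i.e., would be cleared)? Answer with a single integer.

Check each row:
  row 0: 2 empty cells -> not full
  row 1: 0 empty cells -> FULL (clear)
  row 2: 7 empty cells -> not full
  row 3: 0 empty cells -> FULL (clear)
  row 4: 0 empty cells -> FULL (clear)
  row 5: 5 empty cells -> not full
Total rows cleared: 3

Answer: 3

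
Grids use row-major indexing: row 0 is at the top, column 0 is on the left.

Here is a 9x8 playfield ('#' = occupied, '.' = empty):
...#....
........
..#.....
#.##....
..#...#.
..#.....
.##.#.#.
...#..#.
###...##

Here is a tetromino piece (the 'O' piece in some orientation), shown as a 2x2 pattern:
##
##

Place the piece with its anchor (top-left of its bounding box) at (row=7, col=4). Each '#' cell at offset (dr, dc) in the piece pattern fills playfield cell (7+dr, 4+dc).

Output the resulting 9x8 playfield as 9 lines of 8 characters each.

Fill (7+0,4+0) = (7,4)
Fill (7+0,4+1) = (7,5)
Fill (7+1,4+0) = (8,4)
Fill (7+1,4+1) = (8,5)

Answer: ...#....
........
..#.....
#.##....
..#...#.
..#.....
.##.#.#.
...####.
###.####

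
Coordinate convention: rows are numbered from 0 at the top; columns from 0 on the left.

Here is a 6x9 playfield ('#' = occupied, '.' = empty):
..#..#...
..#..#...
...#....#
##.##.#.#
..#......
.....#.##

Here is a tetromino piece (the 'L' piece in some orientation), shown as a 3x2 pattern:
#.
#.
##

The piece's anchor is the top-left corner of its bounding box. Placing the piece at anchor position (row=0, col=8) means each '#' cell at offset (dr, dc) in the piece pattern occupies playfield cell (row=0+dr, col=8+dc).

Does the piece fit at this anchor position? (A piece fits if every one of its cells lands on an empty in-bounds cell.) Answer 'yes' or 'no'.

Answer: no

Derivation:
Check each piece cell at anchor (0, 8):
  offset (0,0) -> (0,8): empty -> OK
  offset (1,0) -> (1,8): empty -> OK
  offset (2,0) -> (2,8): occupied ('#') -> FAIL
  offset (2,1) -> (2,9): out of bounds -> FAIL
All cells valid: no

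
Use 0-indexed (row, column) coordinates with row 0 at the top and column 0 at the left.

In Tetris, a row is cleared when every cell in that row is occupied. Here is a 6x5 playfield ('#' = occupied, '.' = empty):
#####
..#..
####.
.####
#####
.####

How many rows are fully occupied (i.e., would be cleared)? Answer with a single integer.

Answer: 2

Derivation:
Check each row:
  row 0: 0 empty cells -> FULL (clear)
  row 1: 4 empty cells -> not full
  row 2: 1 empty cell -> not full
  row 3: 1 empty cell -> not full
  row 4: 0 empty cells -> FULL (clear)
  row 5: 1 empty cell -> not full
Total rows cleared: 2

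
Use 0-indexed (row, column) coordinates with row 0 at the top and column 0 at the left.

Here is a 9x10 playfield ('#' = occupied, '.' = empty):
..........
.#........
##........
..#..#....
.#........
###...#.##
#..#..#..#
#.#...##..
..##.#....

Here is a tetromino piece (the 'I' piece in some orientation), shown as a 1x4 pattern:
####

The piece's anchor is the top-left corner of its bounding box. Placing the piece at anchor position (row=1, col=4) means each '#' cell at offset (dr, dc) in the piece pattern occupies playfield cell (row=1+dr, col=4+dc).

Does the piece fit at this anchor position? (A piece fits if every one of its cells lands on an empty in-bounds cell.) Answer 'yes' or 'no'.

Answer: yes

Derivation:
Check each piece cell at anchor (1, 4):
  offset (0,0) -> (1,4): empty -> OK
  offset (0,1) -> (1,5): empty -> OK
  offset (0,2) -> (1,6): empty -> OK
  offset (0,3) -> (1,7): empty -> OK
All cells valid: yes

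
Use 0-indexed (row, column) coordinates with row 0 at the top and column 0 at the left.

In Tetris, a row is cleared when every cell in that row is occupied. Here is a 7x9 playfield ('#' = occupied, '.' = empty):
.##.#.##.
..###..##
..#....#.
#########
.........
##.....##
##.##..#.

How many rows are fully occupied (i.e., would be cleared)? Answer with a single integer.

Check each row:
  row 0: 4 empty cells -> not full
  row 1: 4 empty cells -> not full
  row 2: 7 empty cells -> not full
  row 3: 0 empty cells -> FULL (clear)
  row 4: 9 empty cells -> not full
  row 5: 5 empty cells -> not full
  row 6: 4 empty cells -> not full
Total rows cleared: 1

Answer: 1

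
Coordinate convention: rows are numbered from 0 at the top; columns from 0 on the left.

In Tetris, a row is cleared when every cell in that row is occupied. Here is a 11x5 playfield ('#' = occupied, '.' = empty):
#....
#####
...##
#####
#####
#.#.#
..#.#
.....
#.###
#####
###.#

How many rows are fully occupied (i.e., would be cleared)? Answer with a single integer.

Answer: 4

Derivation:
Check each row:
  row 0: 4 empty cells -> not full
  row 1: 0 empty cells -> FULL (clear)
  row 2: 3 empty cells -> not full
  row 3: 0 empty cells -> FULL (clear)
  row 4: 0 empty cells -> FULL (clear)
  row 5: 2 empty cells -> not full
  row 6: 3 empty cells -> not full
  row 7: 5 empty cells -> not full
  row 8: 1 empty cell -> not full
  row 9: 0 empty cells -> FULL (clear)
  row 10: 1 empty cell -> not full
Total rows cleared: 4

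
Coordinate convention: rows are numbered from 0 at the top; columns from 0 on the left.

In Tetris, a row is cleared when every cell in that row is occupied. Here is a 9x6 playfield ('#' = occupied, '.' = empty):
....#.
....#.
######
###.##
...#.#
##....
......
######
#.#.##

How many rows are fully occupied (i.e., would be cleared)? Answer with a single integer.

Check each row:
  row 0: 5 empty cells -> not full
  row 1: 5 empty cells -> not full
  row 2: 0 empty cells -> FULL (clear)
  row 3: 1 empty cell -> not full
  row 4: 4 empty cells -> not full
  row 5: 4 empty cells -> not full
  row 6: 6 empty cells -> not full
  row 7: 0 empty cells -> FULL (clear)
  row 8: 2 empty cells -> not full
Total rows cleared: 2

Answer: 2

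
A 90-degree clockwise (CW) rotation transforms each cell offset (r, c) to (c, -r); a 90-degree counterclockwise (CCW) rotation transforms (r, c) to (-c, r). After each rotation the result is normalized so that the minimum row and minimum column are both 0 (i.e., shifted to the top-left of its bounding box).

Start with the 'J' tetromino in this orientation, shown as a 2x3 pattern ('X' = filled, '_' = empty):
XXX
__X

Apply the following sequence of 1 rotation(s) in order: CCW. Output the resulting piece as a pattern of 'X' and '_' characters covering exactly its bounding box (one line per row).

Answer: XX
X_
X_

Derivation:
Start:
XXX
__X
After rotation 1 (CCW):
XX
X_
X_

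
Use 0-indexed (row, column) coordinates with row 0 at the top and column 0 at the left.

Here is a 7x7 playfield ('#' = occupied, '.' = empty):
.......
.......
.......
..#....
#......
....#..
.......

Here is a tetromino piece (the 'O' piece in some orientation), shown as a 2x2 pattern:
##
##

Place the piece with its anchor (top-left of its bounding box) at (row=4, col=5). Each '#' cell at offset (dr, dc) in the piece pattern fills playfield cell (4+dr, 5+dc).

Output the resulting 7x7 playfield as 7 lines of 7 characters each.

Answer: .......
.......
.......
..#....
#....##
....###
.......

Derivation:
Fill (4+0,5+0) = (4,5)
Fill (4+0,5+1) = (4,6)
Fill (4+1,5+0) = (5,5)
Fill (4+1,5+1) = (5,6)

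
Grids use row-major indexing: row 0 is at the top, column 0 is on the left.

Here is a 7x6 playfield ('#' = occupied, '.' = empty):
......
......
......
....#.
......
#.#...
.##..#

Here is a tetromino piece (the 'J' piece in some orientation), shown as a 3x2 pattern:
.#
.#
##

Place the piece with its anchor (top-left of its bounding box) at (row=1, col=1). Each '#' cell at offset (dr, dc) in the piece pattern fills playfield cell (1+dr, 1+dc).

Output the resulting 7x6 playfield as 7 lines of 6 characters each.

Answer: ......
..#...
..#...
.##.#.
......
#.#...
.##..#

Derivation:
Fill (1+0,1+1) = (1,2)
Fill (1+1,1+1) = (2,2)
Fill (1+2,1+0) = (3,1)
Fill (1+2,1+1) = (3,2)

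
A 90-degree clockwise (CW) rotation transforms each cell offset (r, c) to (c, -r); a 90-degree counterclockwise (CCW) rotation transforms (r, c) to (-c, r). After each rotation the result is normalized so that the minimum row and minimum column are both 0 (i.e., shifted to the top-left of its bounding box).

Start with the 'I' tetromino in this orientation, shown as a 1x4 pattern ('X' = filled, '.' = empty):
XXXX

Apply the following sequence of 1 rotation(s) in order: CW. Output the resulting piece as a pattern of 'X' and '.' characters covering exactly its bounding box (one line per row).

Answer: X
X
X
X

Derivation:
Start:
XXXX
After rotation 1 (CW):
X
X
X
X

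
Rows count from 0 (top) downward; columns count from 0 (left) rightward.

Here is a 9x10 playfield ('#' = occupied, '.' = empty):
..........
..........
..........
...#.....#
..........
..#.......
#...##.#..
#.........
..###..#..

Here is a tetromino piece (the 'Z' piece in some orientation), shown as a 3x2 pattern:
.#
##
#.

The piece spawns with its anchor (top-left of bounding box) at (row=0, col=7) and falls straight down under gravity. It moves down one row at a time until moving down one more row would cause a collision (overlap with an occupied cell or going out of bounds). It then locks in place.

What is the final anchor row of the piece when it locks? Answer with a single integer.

Answer: 3

Derivation:
Spawn at (row=0, col=7). Try each row:
  row 0: fits
  row 1: fits
  row 2: fits
  row 3: fits
  row 4: blocked -> lock at row 3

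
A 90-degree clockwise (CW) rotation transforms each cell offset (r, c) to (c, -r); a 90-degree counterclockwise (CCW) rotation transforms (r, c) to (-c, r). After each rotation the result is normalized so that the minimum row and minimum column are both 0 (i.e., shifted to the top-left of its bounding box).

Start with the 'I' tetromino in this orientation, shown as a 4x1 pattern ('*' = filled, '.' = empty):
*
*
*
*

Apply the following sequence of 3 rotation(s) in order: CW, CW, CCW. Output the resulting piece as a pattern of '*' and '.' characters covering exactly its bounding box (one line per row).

Start:
*
*
*
*
After rotation 1 (CW):
****
After rotation 2 (CW):
*
*
*
*
After rotation 3 (CCW):
****

Answer: ****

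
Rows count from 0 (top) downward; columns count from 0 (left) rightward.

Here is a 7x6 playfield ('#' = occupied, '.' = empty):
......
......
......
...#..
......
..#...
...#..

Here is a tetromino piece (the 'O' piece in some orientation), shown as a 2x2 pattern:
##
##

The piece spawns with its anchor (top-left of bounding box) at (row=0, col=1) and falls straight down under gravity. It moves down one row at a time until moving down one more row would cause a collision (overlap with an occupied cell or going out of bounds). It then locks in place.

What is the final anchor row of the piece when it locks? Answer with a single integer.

Answer: 3

Derivation:
Spawn at (row=0, col=1). Try each row:
  row 0: fits
  row 1: fits
  row 2: fits
  row 3: fits
  row 4: blocked -> lock at row 3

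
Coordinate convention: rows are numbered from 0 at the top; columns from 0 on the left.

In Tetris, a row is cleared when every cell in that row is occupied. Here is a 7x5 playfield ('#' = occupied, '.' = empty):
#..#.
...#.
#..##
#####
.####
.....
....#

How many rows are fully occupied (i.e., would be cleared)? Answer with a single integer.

Answer: 1

Derivation:
Check each row:
  row 0: 3 empty cells -> not full
  row 1: 4 empty cells -> not full
  row 2: 2 empty cells -> not full
  row 3: 0 empty cells -> FULL (clear)
  row 4: 1 empty cell -> not full
  row 5: 5 empty cells -> not full
  row 6: 4 empty cells -> not full
Total rows cleared: 1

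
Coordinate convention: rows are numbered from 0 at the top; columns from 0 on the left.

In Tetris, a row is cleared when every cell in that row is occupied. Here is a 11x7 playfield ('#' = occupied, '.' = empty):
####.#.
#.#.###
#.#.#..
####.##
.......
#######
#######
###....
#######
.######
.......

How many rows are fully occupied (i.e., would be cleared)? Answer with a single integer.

Check each row:
  row 0: 2 empty cells -> not full
  row 1: 2 empty cells -> not full
  row 2: 4 empty cells -> not full
  row 3: 1 empty cell -> not full
  row 4: 7 empty cells -> not full
  row 5: 0 empty cells -> FULL (clear)
  row 6: 0 empty cells -> FULL (clear)
  row 7: 4 empty cells -> not full
  row 8: 0 empty cells -> FULL (clear)
  row 9: 1 empty cell -> not full
  row 10: 7 empty cells -> not full
Total rows cleared: 3

Answer: 3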